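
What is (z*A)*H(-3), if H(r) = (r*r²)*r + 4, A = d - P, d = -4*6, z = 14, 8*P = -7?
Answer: -110075/4 ≈ -27519.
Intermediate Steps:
P = -7/8 (P = (⅛)*(-7) = -7/8 ≈ -0.87500)
d = -24
A = -185/8 (A = -24 - 1*(-7/8) = -24 + 7/8 = -185/8 ≈ -23.125)
H(r) = 4 + r⁴ (H(r) = r³*r + 4 = r⁴ + 4 = 4 + r⁴)
(z*A)*H(-3) = (14*(-185/8))*(4 + (-3)⁴) = -1295*(4 + 81)/4 = -1295/4*85 = -110075/4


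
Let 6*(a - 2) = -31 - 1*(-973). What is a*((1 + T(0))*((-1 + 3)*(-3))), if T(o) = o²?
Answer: -954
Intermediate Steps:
a = 159 (a = 2 + (-31 - 1*(-973))/6 = 2 + (-31 + 973)/6 = 2 + (⅙)*942 = 2 + 157 = 159)
a*((1 + T(0))*((-1 + 3)*(-3))) = 159*((1 + 0²)*((-1 + 3)*(-3))) = 159*((1 + 0)*(2*(-3))) = 159*(1*(-6)) = 159*(-6) = -954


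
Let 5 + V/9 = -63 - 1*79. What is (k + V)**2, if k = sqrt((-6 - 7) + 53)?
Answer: 1750369 - 5292*sqrt(10) ≈ 1.7336e+6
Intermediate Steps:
k = 2*sqrt(10) (k = sqrt(-13 + 53) = sqrt(40) = 2*sqrt(10) ≈ 6.3246)
V = -1323 (V = -45 + 9*(-63 - 1*79) = -45 + 9*(-63 - 79) = -45 + 9*(-142) = -45 - 1278 = -1323)
(k + V)**2 = (2*sqrt(10) - 1323)**2 = (-1323 + 2*sqrt(10))**2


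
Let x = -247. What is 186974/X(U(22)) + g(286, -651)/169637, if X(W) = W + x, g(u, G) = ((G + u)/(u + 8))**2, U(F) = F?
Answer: -33846318723103/40729843700 ≈ -831.00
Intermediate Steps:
g(u, G) = (G + u)**2/(8 + u)**2 (g(u, G) = ((G + u)/(8 + u))**2 = (G + u)**2/(8 + u)**2)
X(W) = -247 + W (X(W) = W - 247 = -247 + W)
186974/X(U(22)) + g(286, -651)/169637 = 186974/(-247 + 22) + ((-651 + 286)**2/(8 + 286)**2)/169637 = 186974/(-225) + ((-365)**2/294**2)*(1/169637) = 186974*(-1/225) + ((1/86436)*133225)*(1/169637) = -186974/225 + (133225/86436)*(1/169637) = -186974/225 + 133225/14662743732 = -33846318723103/40729843700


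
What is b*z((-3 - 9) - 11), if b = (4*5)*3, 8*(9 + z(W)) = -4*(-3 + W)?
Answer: 240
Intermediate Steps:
z(W) = -15/2 - W/2 (z(W) = -9 + (-4*(-3 + W))/8 = -9 + (12 - 4*W)/8 = -9 + (3/2 - W/2) = -15/2 - W/2)
b = 60 (b = 20*3 = 60)
b*z((-3 - 9) - 11) = 60*(-15/2 - ((-3 - 9) - 11)/2) = 60*(-15/2 - (-12 - 11)/2) = 60*(-15/2 - ½*(-23)) = 60*(-15/2 + 23/2) = 60*4 = 240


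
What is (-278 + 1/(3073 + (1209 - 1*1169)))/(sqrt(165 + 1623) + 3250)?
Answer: -1406296125/16437748228 + 865413*sqrt(447)/16437748228 ≈ -0.084440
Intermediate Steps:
(-278 + 1/(3073 + (1209 - 1*1169)))/(sqrt(165 + 1623) + 3250) = (-278 + 1/(3073 + (1209 - 1169)))/(sqrt(1788) + 3250) = (-278 + 1/(3073 + 40))/(2*sqrt(447) + 3250) = (-278 + 1/3113)/(3250 + 2*sqrt(447)) = -865413/(3113*(3250 + 2*sqrt(447)))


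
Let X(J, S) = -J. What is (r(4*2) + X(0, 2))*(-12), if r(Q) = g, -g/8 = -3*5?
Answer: -1440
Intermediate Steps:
g = 120 (g = -(-24)*5 = -8*(-15) = 120)
r(Q) = 120
(r(4*2) + X(0, 2))*(-12) = (120 - 1*0)*(-12) = (120 + 0)*(-12) = 120*(-12) = -1440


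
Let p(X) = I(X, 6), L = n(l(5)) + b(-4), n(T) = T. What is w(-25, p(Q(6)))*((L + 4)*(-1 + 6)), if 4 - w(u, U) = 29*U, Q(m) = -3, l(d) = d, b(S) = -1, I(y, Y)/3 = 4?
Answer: -13760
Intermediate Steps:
I(y, Y) = 12 (I(y, Y) = 3*4 = 12)
L = 4 (L = 5 - 1 = 4)
p(X) = 12
w(u, U) = 4 - 29*U
w(-25, p(Q(6)))*((L + 4)*(-1 + 6)) = (4 - 29*12)*((4 + 4)*(-1 + 6)) = (4 - 348)*(8*5) = -344*40 = -13760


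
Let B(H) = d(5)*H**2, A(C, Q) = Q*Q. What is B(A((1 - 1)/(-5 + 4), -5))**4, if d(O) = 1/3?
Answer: 152587890625/81 ≈ 1.8838e+9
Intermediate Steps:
A(C, Q) = Q**2
d(O) = 1/3
B(H) = H**2/3
B(A((1 - 1)/(-5 + 4), -5))**4 = (((-5)**2)**2/3)**4 = ((1/3)*25**2)**4 = ((1/3)*625)**4 = (625/3)**4 = 152587890625/81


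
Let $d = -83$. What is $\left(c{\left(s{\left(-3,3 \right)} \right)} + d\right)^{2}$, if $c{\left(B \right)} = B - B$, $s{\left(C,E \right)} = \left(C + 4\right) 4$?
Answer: $6889$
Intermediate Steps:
$s{\left(C,E \right)} = 16 + 4 C$ ($s{\left(C,E \right)} = \left(4 + C\right) 4 = 16 + 4 C$)
$c{\left(B \right)} = 0$
$\left(c{\left(s{\left(-3,3 \right)} \right)} + d\right)^{2} = \left(0 - 83\right)^{2} = \left(-83\right)^{2} = 6889$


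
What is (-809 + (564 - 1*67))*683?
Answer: -213096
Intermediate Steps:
(-809 + (564 - 1*67))*683 = (-809 + (564 - 67))*683 = (-809 + 497)*683 = -312*683 = -213096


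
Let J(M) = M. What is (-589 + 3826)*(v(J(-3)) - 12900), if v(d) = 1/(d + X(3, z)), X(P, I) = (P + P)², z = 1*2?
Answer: -459329221/11 ≈ -4.1757e+7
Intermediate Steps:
z = 2
X(P, I) = 4*P² (X(P, I) = (2*P)² = 4*P²)
v(d) = 1/(36 + d) (v(d) = 1/(d + 4*3²) = 1/(d + 4*9) = 1/(d + 36) = 1/(36 + d))
(-589 + 3826)*(v(J(-3)) - 12900) = (-589 + 3826)*(1/(36 - 3) - 12900) = 3237*(1/33 - 12900) = 3237*(-425699/33) = -459329221/11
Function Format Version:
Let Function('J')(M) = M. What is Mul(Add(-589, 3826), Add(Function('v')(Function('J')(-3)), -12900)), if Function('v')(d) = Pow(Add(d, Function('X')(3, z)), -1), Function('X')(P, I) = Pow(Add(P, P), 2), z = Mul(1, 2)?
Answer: Rational(-459329221, 11) ≈ -4.1757e+7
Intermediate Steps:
z = 2
Function('X')(P, I) = Mul(4, Pow(P, 2)) (Function('X')(P, I) = Pow(Mul(2, P), 2) = Mul(4, Pow(P, 2)))
Function('v')(d) = Pow(Add(36, d), -1) (Function('v')(d) = Pow(Add(d, Mul(4, Pow(3, 2))), -1) = Pow(Add(d, Mul(4, 9)), -1) = Pow(Add(d, 36), -1) = Pow(Add(36, d), -1))
Mul(Add(-589, 3826), Add(Function('v')(Function('J')(-3)), -12900)) = Mul(Add(-589, 3826), Add(Pow(Add(36, -3), -1), -12900)) = Mul(3237, Add(Pow(33, -1), -12900)) = Mul(3237, Add(Rational(1, 33), -12900)) = Mul(3237, Rational(-425699, 33)) = Rational(-459329221, 11)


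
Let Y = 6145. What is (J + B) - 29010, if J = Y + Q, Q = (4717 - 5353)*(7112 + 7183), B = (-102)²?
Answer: -9104081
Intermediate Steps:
B = 10404
Q = -9091620 (Q = -636*14295 = -9091620)
J = -9085475 (J = 6145 - 9091620 = -9085475)
(J + B) - 29010 = (-9085475 + 10404) - 29010 = -9075071 - 29010 = -9104081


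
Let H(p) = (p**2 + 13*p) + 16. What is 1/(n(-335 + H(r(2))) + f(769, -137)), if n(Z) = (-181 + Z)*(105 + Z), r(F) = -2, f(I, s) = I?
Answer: 1/123961 ≈ 8.0671e-6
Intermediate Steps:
H(p) = 16 + p**2 + 13*p
1/(n(-335 + H(r(2))) + f(769, -137)) = 1/((-19005 + (-335 + (16 + (-2)**2 + 13*(-2)))**2 - 76*(-335 + (16 + (-2)**2 + 13*(-2)))) + 769) = 1/((-19005 + (-335 + (16 + 4 - 26))**2 - 76*(-335 + (16 + 4 - 26))) + 769) = 1/((-19005 + (-335 - 6)**2 - 76*(-335 - 6)) + 769) = 1/((-19005 + (-341)**2 - 76*(-341)) + 769) = 1/((-19005 + 116281 + 25916) + 769) = 1/(123192 + 769) = 1/123961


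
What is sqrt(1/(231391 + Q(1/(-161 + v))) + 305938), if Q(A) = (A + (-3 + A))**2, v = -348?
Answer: sqrt(274897860042817930982854386)/29975674756 ≈ 553.12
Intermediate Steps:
Q(A) = (-3 + 2*A)**2
sqrt(1/(231391 + Q(1/(-161 + v))) + 305938) = sqrt(1/(231391 + (-3 + 2/(-161 - 348))**2) + 305938) = sqrt(1/(231391 + (-3 + 2/(-509))**2) + 305938) = sqrt(1/(231391 + (-3 + 2*(-1/509))**2) + 305938) = sqrt(1/(231391 + (-3 - 2/509)**2) + 305938) = sqrt(1/(231391 + (-1529/509)**2) + 305938) = sqrt(1/(231391 + 2337841/259081) + 305938) = sqrt(1/(59951349512/259081) + 305938) = sqrt(259081/59951349512 + 305938) = sqrt(18341395967261337/59951349512) = sqrt(274897860042817930982854386)/29975674756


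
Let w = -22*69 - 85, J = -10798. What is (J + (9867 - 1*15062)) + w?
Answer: -17596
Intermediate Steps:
w = -1603 (w = -1518 - 85 = -1603)
(J + (9867 - 1*15062)) + w = (-10798 + (9867 - 1*15062)) - 1603 = (-10798 + (9867 - 15062)) - 1603 = (-10798 - 5195) - 1603 = -15993 - 1603 = -17596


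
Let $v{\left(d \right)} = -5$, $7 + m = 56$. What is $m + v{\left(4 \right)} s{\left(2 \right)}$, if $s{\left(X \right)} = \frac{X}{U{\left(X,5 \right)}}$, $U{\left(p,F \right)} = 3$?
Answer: $\frac{137}{3} \approx 45.667$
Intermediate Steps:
$m = 49$ ($m = -7 + 56 = 49$)
$s{\left(X \right)} = \frac{X}{3}$
$m + v{\left(4 \right)} s{\left(2 \right)} = 49 - 5 \cdot \frac{1}{3} \cdot 2 = 49 - \frac{10}{3} = \frac{137}{3}$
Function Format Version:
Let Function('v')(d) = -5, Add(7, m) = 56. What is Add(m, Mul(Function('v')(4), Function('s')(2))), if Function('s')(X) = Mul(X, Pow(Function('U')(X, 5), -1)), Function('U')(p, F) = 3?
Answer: Rational(137, 3) ≈ 45.667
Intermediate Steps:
m = 49 (m = Add(-7, 56) = 49)
Function('s')(X) = Mul(Rational(1, 3), X) (Function('s')(X) = Mul(X, Pow(3, -1)) = Mul(X, Rational(1, 3)) = Mul(Rational(1, 3), X))
Add(m, Mul(Function('v')(4), Function('s')(2))) = Add(49, Mul(-5, Mul(Rational(1, 3), 2))) = Add(49, Mul(-5, Rational(2, 3))) = Add(49, Rational(-10, 3)) = Rational(137, 3)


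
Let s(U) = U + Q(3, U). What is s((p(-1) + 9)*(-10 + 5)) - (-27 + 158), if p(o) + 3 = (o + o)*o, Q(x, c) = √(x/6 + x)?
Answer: -171 + √14/2 ≈ -169.13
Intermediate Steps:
Q(x, c) = √42*√x/6 (Q(x, c) = √(x*(⅙) + x) = √(x/6 + x) = √(7*x/6) = √42*√x/6)
p(o) = -3 + 2*o² (p(o) = -3 + (o + o)*o = -3 + (2*o)*o = -3 + 2*o²)
s(U) = U + √14/2 (s(U) = U + √42*√3/6 = U + √14/2)
s((p(-1) + 9)*(-10 + 5)) - (-27 + 158) = (((-3 + 2*(-1)²) + 9)*(-10 + 5) + √14/2) - (-27 + 158) = (((-3 + 2*1) + 9)*(-5) + √14/2) - 1*131 = (((-3 + 2) + 9)*(-5) + √14/2) - 131 = ((-1 + 9)*(-5) + √14/2) - 131 = (8*(-5) + √14/2) - 131 = (-40 + √14/2) - 131 = -171 + √14/2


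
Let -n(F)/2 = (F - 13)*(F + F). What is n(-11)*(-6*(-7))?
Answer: -44352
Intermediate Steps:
n(F) = -4*F*(-13 + F) (n(F) = -2*(F - 13)*(F + F) = -2*(-13 + F)*2*F = -4*F*(-13 + F))
n(-11)*(-6*(-7)) = (4*(-11)*(13 - 1*(-11)))*(-6*(-7)) = (4*(-11)*(13 + 11))*42 = (4*(-11)*24)*42 = -1056*42 = -44352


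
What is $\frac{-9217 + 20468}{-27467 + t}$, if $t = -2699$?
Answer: $- \frac{11251}{30166} \approx -0.37297$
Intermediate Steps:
$\frac{-9217 + 20468}{-27467 + t} = \frac{-9217 + 20468}{-27467 - 2699} = \frac{11251}{-30166} = 11251 \left(- \frac{1}{30166}\right) = - \frac{11251}{30166}$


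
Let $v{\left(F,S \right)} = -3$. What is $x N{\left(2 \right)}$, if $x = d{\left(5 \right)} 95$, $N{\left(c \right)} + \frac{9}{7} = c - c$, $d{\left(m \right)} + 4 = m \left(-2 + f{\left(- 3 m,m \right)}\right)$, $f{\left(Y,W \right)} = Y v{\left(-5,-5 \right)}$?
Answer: $- \frac{180405}{7} \approx -25772.0$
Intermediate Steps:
$f{\left(Y,W \right)} = - 3 Y$ ($f{\left(Y,W \right)} = Y \left(-3\right) = - 3 Y$)
$d{\left(m \right)} = -4 + m \left(-2 + 9 m\right)$ ($d{\left(m \right)} = -4 + m \left(-2 - 3 \left(- 3 m\right)\right) = -4 + m \left(-2 + 9 m\right)$)
$N{\left(c \right)} = - \frac{9}{7}$ ($N{\left(c \right)} = - \frac{9}{7} + \left(c - c\right) = - \frac{9}{7} + 0 = - \frac{9}{7}$)
$x = 20045$ ($x = \left(-4 - 10 + 9 \cdot 5^{2}\right) 95 = \left(-4 - 10 + 9 \cdot 25\right) 95 = \left(-4 - 10 + 225\right) 95 = 211 \cdot 95 = 20045$)
$x N{\left(2 \right)} = 20045 \left(- \frac{9}{7}\right) = - \frac{180405}{7}$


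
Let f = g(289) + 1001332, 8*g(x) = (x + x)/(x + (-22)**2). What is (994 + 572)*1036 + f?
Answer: 8112505425/3092 ≈ 2.6237e+6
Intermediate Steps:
g(x) = x/(4*(484 + x)) (g(x) = ((x + x)/(x + (-22)**2))/8 = ((2*x)/(x + 484))/8 = ((2*x)/(484 + x))/8 = (2*x/(484 + x))/8 = x/(4*(484 + x)))
f = 3096118833/3092 (f = (1/4)*289/(484 + 289) + 1001332 = (1/4)*289/773 + 1001332 = (1/4)*289*(1/773) + 1001332 = 289/3092 + 1001332 = 3096118833/3092 ≈ 1.0013e+6)
(994 + 572)*1036 + f = (994 + 572)*1036 + 3096118833/3092 = 1566*1036 + 3096118833/3092 = 1622376 + 3096118833/3092 = 8112505425/3092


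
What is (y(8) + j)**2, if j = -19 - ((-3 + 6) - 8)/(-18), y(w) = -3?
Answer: 160801/324 ≈ 496.30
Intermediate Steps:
j = -347/18 (j = -19 - (3 - 8)*(-1)/18 = -19 - (-5)*(-1)/18 = -19 - 1*5/18 = -19 - 5/18 = -347/18 ≈ -19.278)
(y(8) + j)**2 = (-3 - 347/18)**2 = (-401/18)**2 = 160801/324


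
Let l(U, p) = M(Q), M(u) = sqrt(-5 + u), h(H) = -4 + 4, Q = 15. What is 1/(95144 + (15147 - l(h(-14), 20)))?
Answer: 110291/12164104671 + sqrt(10)/12164104671 ≈ 9.0672e-6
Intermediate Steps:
h(H) = 0
l(U, p) = sqrt(10) (l(U, p) = sqrt(-5 + 15) = sqrt(10))
1/(95144 + (15147 - l(h(-14), 20))) = 1/(95144 + (15147 - sqrt(10))) = 1/(110291 - sqrt(10))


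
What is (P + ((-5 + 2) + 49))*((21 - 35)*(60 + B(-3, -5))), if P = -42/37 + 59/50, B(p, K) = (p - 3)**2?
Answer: -57242976/925 ≈ -61884.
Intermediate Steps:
B(p, K) = (-3 + p)**2
P = 83/1850 (P = -42*1/37 + 59*(1/50) = -42/37 + 59/50 = 83/1850 ≈ 0.044865)
(P + ((-5 + 2) + 49))*((21 - 35)*(60 + B(-3, -5))) = (83/1850 + ((-5 + 2) + 49))*((21 - 35)*(60 + (-3 - 3)**2)) = (83/1850 + (-3 + 49))*(-14*(60 + (-6)**2)) = (83/1850 + 46)*(-14*(60 + 36)) = 85183*(-14*96)/1850 = (85183/1850)*(-1344) = -57242976/925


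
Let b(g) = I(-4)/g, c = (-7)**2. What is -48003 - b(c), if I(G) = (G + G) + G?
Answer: -2352135/49 ≈ -48003.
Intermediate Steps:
c = 49
I(G) = 3*G (I(G) = 2*G + G = 3*G)
b(g) = -12/g (b(g) = (3*(-4))/g = -12/g)
-48003 - b(c) = -48003 - (-12)/49 = -48003 - 1*(-12/49) = -48003 + 12/49 = -2352135/49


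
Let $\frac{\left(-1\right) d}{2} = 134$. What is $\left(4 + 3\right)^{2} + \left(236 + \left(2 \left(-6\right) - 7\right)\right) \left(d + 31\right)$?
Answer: $-51380$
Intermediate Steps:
$d = -268$ ($d = \left(-2\right) 134 = -268$)
$\left(4 + 3\right)^{2} + \left(236 + \left(2 \left(-6\right) - 7\right)\right) \left(d + 31\right) = \left(4 + 3\right)^{2} + \left(236 + \left(2 \left(-6\right) - 7\right)\right) \left(-268 + 31\right) = 7^{2} + \left(236 - 19\right) \left(-237\right) = 49 + \left(236 - 19\right) \left(-237\right) = 49 + 217 \left(-237\right) = 49 - 51429 = -51380$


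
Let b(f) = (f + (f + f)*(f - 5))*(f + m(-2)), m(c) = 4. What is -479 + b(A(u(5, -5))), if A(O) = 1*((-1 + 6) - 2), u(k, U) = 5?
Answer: -542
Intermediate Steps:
A(O) = 3 (A(O) = 1*(5 - 2) = 1*3 = 3)
b(f) = (4 + f)*(f + 2*f*(-5 + f)) (b(f) = (f + (f + f)*(f - 5))*(f + 4) = (f + (2*f)*(-5 + f))*(4 + f) = (f + 2*f*(-5 + f))*(4 + f) = (4 + f)*(f + 2*f*(-5 + f)))
-479 + b(A(u(5, -5))) = -479 + 3*(-36 - 1*3 + 2*3**2) = -479 + 3*(-36 - 3 + 2*9) = -479 + 3*(-36 - 3 + 18) = -479 + 3*(-21) = -479 - 63 = -542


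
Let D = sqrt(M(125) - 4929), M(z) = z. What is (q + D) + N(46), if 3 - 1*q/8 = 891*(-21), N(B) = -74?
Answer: 149638 + 2*I*sqrt(1201) ≈ 1.4964e+5 + 69.311*I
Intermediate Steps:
q = 149712 (q = 24 - 7128*(-21) = 24 - 8*(-18711) = 24 + 149688 = 149712)
D = 2*I*sqrt(1201) (D = sqrt(125 - 4929) = sqrt(-4804) = 2*I*sqrt(1201) ≈ 69.311*I)
(q + D) + N(46) = (149712 + 2*I*sqrt(1201)) - 74 = 149638 + 2*I*sqrt(1201)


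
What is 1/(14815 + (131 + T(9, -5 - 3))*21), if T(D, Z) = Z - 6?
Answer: 1/17272 ≈ 5.7897e-5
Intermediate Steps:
T(D, Z) = -6 + Z
1/(14815 + (131 + T(9, -5 - 3))*21) = 1/(14815 + (131 + (-6 + (-5 - 3)))*21) = 1/(14815 + (131 + (-6 - 8))*21) = 1/(14815 + (131 - 14)*21) = 1/(14815 + 117*21) = 1/(14815 + 2457) = 1/17272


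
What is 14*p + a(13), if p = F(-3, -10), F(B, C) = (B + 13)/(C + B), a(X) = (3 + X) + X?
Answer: 237/13 ≈ 18.231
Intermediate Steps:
a(X) = 3 + 2*X
F(B, C) = (13 + B)/(B + C)
p = -10/13 (p = (13 - 3)/(-3 - 10) = 10/(-13) = -1/13*10 = -10/13 ≈ -0.76923)
14*p + a(13) = 14*(-10/13) + (3 + 2*13) = -140/13 + (3 + 26) = -140/13 + 29 = 237/13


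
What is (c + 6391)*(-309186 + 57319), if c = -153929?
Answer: 37159953446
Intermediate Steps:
(c + 6391)*(-309186 + 57319) = (-153929 + 6391)*(-309186 + 57319) = -147538*(-251867) = 37159953446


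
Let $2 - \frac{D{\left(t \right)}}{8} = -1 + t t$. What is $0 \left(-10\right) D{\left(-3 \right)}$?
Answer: $0$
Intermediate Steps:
$D{\left(t \right)} = 24 - 8 t^{2}$ ($D{\left(t \right)} = 16 - 8 \left(-1 + t t\right) = 16 - 8 \left(-1 + t^{2}\right) = 16 - \left(-8 + 8 t^{2}\right) = 24 - 8 t^{2}$)
$0 \left(-10\right) D{\left(-3 \right)} = 0 \left(-10\right) \left(24 - 8 \left(-3\right)^{2}\right) = 0 \left(24 - 72\right) = 0 \left(-48\right) = 0$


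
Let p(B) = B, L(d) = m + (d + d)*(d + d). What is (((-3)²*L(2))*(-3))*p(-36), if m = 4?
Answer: 19440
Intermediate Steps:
L(d) = 4 + 4*d² (L(d) = 4 + (d + d)*(d + d) = 4 + (2*d)*(2*d) = 4 + 4*d²)
(((-3)²*L(2))*(-3))*p(-36) = (((-3)²*(4 + 4*2²))*(-3))*(-36) = ((9*(4 + 4*4))*(-3))*(-36) = ((9*(4 + 16))*(-3))*(-36) = ((9*20)*(-3))*(-36) = (180*(-3))*(-36) = -540*(-36) = 19440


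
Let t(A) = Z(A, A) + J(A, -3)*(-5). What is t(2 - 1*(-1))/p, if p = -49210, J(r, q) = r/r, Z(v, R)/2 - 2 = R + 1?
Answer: -1/7030 ≈ -0.00014225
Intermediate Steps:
Z(v, R) = 6 + 2*R (Z(v, R) = 4 + 2*(R + 1) = 4 + 2*(1 + R) = 4 + (2 + 2*R) = 6 + 2*R)
J(r, q) = 1
t(A) = 1 + 2*A (t(A) = (6 + 2*A) + 1*(-5) = (6 + 2*A) - 5 = 1 + 2*A)
t(2 - 1*(-1))/p = (1 + 2*(2 - 1*(-1)))/(-49210) = (1 + 2*(2 + 1))*(-1/49210) = (1 + 2*3)*(-1/49210) = (1 + 6)*(-1/49210) = 7*(-1/49210) = -1/7030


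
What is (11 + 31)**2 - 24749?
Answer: -22985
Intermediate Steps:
(11 + 31)**2 - 24749 = 42**2 - 24749 = 1764 - 24749 = -22985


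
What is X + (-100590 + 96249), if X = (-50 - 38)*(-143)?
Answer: 8243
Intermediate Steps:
X = 12584 (X = -88*(-143) = 12584)
X + (-100590 + 96249) = 12584 + (-100590 + 96249) = 12584 - 4341 = 8243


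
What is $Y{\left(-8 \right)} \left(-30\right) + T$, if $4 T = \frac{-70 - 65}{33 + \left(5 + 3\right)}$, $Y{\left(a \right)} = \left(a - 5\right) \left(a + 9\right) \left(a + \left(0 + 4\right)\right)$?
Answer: $- \frac{255975}{164} \approx -1560.8$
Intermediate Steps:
$Y{\left(a \right)} = \left(-5 + a\right) \left(4 + a\right) \left(9 + a\right)$ ($Y{\left(a \right)} = \left(-5 + a\right) \left(9 + a\right) \left(a + 4\right) = \left(-5 + a\right) \left(9 + a\right) \left(4 + a\right) = \left(-5 + a\right) \left(4 + a\right) \left(9 + a\right)$)
$T = - \frac{135}{164}$ ($T = \frac{\left(-70 - 65\right) \frac{1}{33 + \left(5 + 3\right)}}{4} = \frac{\left(-135\right) \frac{1}{33 + 8}}{4} = \frac{\left(-135\right) \frac{1}{41}}{4} = \frac{1}{4} \left(- \frac{135}{41}\right) = - \frac{135}{164} \approx -0.82317$)
$Y{\left(-8 \right)} \left(-30\right) + T = \left(-180 + \left(-8\right)^{3} - -232 + 8 \left(-8\right)^{2}\right) \left(-30\right) - \frac{135}{164} = \left(-180 - 512 + 232 + 8 \cdot 64\right) \left(-30\right) - \frac{135}{164} = \left(-180 - 512 + 232 + 512\right) \left(-30\right) - \frac{135}{164} = 52 \left(-30\right) - \frac{135}{164} = -1560 - \frac{135}{164} = - \frac{255975}{164}$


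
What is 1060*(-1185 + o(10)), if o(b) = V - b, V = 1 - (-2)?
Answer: -1263520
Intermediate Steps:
V = 3 (V = 1 - 1*(-2) = 1 + 2 = 3)
o(b) = 3 - b
1060*(-1185 + o(10)) = 1060*(-1185 + (3 - 1*10)) = 1060*(-1185 + (3 - 10)) = 1060*(-1185 - 7) = 1060*(-1192) = -1263520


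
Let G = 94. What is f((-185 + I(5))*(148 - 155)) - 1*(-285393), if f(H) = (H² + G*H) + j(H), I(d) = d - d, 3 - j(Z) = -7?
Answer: 2084158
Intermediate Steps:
j(Z) = 10 (j(Z) = 3 - 1*(-7) = 3 + 7 = 10)
I(d) = 0
f(H) = 10 + H² + 94*H (f(H) = (H² + 94*H) + 10 = 10 + H² + 94*H)
f((-185 + I(5))*(148 - 155)) - 1*(-285393) = (10 + ((-185 + 0)*(148 - 155))² + 94*((-185 + 0)*(148 - 155))) - 1*(-285393) = (10 + (-185*(-7))² + 94*(-185*(-7))) + 285393 = (10 + 1295² + 94*1295) + 285393 = (10 + 1677025 + 121730) + 285393 = 1798765 + 285393 = 2084158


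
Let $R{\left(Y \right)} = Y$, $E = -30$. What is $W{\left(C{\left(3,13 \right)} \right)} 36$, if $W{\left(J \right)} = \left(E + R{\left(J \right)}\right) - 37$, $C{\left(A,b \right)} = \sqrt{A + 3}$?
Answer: $-2412 + 36 \sqrt{6} \approx -2323.8$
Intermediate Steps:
$C{\left(A,b \right)} = \sqrt{3 + A}$
$W{\left(J \right)} = -67 + J$ ($W{\left(J \right)} = \left(-30 + J\right) - 37 = -67 + J$)
$W{\left(C{\left(3,13 \right)} \right)} 36 = \left(-67 + \sqrt{3 + 3}\right) 36 = \left(-67 + \sqrt{6}\right) 36 = -2412 + 36 \sqrt{6}$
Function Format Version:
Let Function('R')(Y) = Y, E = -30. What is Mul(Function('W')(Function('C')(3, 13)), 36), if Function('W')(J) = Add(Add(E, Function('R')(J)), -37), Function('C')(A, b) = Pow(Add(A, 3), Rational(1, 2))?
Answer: Add(-2412, Mul(36, Pow(6, Rational(1, 2)))) ≈ -2323.8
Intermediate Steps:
Function('C')(A, b) = Pow(Add(3, A), Rational(1, 2))
Function('W')(J) = Add(-67, J) (Function('W')(J) = Add(Add(-30, J), -37) = Add(-67, J))
Mul(Function('W')(Function('C')(3, 13)), 36) = Mul(Add(-67, Pow(Add(3, 3), Rational(1, 2))), 36) = Mul(Add(-67, Pow(6, Rational(1, 2))), 36) = Add(-2412, Mul(36, Pow(6, Rational(1, 2))))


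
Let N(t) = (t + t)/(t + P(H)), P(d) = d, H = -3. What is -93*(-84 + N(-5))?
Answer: 30783/4 ≈ 7695.8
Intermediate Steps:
N(t) = 2*t/(-3 + t) (N(t) = (t + t)/(t - 3) = (2*t)/(-3 + t) = 2*t/(-3 + t))
-93*(-84 + N(-5)) = -93*(-84 + 2*(-5)/(-3 - 5)) = -93*(-84 + 2*(-5)/(-8)) = -93*(-84 + 2*(-5)*(-⅛)) = -93*(-84 + 5/4) = -93*(-331/4) = 30783/4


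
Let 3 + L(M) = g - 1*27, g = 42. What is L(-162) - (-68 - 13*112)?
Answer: 1536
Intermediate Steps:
L(M) = 12 (L(M) = -3 + (42 - 1*27) = -3 + (42 - 27) = -3 + 15 = 12)
L(-162) - (-68 - 13*112) = 12 - (-68 - 13*112) = 12 - (-68 - 1456) = 12 - 1*(-1524) = 12 + 1524 = 1536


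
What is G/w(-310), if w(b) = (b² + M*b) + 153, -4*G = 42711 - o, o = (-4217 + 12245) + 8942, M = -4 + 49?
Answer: -25741/329212 ≈ -0.078190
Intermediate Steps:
M = 45
o = 16970 (o = 8028 + 8942 = 16970)
G = -25741/4 (G = -(42711 - 1*16970)/4 = -(42711 - 16970)/4 = -¼*25741 = -25741/4 ≈ -6435.3)
w(b) = 153 + b² + 45*b (w(b) = (b² + 45*b) + 153 = 153 + b² + 45*b)
G/w(-310) = -25741/(4*(153 + (-310)² + 45*(-310))) = -25741/(4*(153 + 96100 - 13950)) = -25741/4/82303 = -25741/4*1/82303 = -25741/329212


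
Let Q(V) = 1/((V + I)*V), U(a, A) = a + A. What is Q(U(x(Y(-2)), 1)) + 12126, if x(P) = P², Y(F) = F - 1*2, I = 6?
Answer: 4741267/391 ≈ 12126.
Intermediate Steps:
Y(F) = -2 + F (Y(F) = F - 2 = -2 + F)
U(a, A) = A + a
Q(V) = 1/(V*(6 + V)) (Q(V) = 1/((V + 6)*V) = 1/((6 + V)*V) = 1/(V*(6 + V)))
Q(U(x(Y(-2)), 1)) + 12126 = 1/((1 + (-2 - 2)²)*(6 + (1 + (-2 - 2)²))) + 12126 = 1/((1 + (-4)²)*(6 + (1 + (-4)²))) + 12126 = 1/((1 + 16)*(6 + (1 + 16))) + 12126 = 1/(17*(6 + 17)) + 12126 = (1/17)/23 + 12126 = (1/17)*(1/23) + 12126 = 1/391 + 12126 = 4741267/391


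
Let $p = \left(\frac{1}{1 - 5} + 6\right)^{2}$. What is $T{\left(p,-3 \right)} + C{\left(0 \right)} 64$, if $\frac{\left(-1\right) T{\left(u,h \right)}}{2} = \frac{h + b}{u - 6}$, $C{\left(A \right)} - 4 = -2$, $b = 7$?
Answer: $\frac{55296}{433} \approx 127.7$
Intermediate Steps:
$p = \frac{529}{16}$ ($p = \left(\frac{1}{-4} + 6\right)^{2} = \left(- \frac{1}{4} + 6\right)^{2} = \left(\frac{23}{4}\right)^{2} = \frac{529}{16} \approx 33.063$)
$C{\left(A \right)} = 2$ ($C{\left(A \right)} = 4 - 2 = 2$)
$T{\left(u,h \right)} = - \frac{2 \left(7 + h\right)}{-6 + u}$ ($T{\left(u,h \right)} = - 2 \frac{h + 7}{u - 6} = - 2 \frac{7 + h}{-6 + u} = - \frac{2 \left(7 + h\right)}{-6 + u}$)
$T{\left(p,-3 \right)} + C{\left(0 \right)} 64 = \frac{2 \left(-7 - -3\right)}{-6 + \frac{529}{16}} + 2 \cdot 64 = \frac{2 \left(-7 + 3\right)}{\frac{433}{16}} + 128 = 2 \cdot \frac{16}{433} \left(-4\right) + 128 = - \frac{128}{433} + 128 = \frac{55296}{433}$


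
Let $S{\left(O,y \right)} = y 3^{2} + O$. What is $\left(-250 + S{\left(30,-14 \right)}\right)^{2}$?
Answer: $119716$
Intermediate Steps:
$S{\left(O,y \right)} = O + 9 y$ ($S{\left(O,y \right)} = y 9 + O = 9 y + O = O + 9 y$)
$\left(-250 + S{\left(30,-14 \right)}\right)^{2} = \left(-250 + \left(30 + 9 \left(-14\right)\right)\right)^{2} = \left(-250 + \left(30 - 126\right)\right)^{2} = \left(-250 - 96\right)^{2} = \left(-346\right)^{2} = 119716$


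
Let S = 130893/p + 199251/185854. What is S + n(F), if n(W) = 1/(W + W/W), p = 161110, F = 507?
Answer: 7173881895949/3802753118380 ≈ 1.8865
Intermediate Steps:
S = 14107079058/7485734485 (S = 130893/161110 + 199251/185854 = 14107079058/7485734485 ≈ 1.8845)
n(W) = 1/(1 + W) (n(W) = 1/(W + 1) = 1/(1 + W))
S + n(F) = 14107079058/7485734485 + 1/(1 + 507) = 14107079058/7485734485 + 1/508 = 7173881895949/3802753118380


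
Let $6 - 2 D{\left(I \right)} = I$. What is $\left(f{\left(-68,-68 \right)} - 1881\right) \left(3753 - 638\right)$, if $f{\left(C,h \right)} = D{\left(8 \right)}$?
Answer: $-5862430$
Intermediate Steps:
$D{\left(I \right)} = 3 - \frac{I}{2}$
$f{\left(C,h \right)} = -1$ ($f{\left(C,h \right)} = 3 - 4 = -1$)
$\left(f{\left(-68,-68 \right)} - 1881\right) \left(3753 - 638\right) = \left(-1 - 1881\right) \left(3753 - 638\right) = \left(-1882\right) 3115 = -5862430$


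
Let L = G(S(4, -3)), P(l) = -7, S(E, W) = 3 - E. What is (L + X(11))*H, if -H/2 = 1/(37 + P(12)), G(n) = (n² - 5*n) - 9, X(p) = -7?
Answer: ⅔ ≈ 0.66667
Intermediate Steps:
G(n) = -9 + n² - 5*n
L = -3 (L = -9 + (3 - 1*4)² - 5*(3 - 1*4) = -9 + (3 - 4)² - 5*(3 - 4) = -9 + (-1)² - 5*(-1) = -9 + 1 + 5 = -3)
H = -1/15 (H = -2/(37 - 7) = -2/30 = -2*1/30 = -1/15 ≈ -0.066667)
(L + X(11))*H = (-3 - 7)*(-1/15) = -10*(-1/15) = ⅔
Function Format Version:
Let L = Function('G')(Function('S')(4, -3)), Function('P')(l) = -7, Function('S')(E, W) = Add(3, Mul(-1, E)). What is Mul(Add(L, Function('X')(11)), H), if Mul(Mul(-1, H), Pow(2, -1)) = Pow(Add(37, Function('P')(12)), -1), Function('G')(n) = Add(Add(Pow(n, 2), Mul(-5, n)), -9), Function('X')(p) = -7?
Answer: Rational(2, 3) ≈ 0.66667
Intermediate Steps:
Function('G')(n) = Add(-9, Pow(n, 2), Mul(-5, n))
L = -3 (L = Add(-9, Pow(Add(3, Mul(-1, 4)), 2), Mul(-5, Add(3, Mul(-1, 4)))) = Add(-9, Pow(Add(3, -4), 2), Mul(-5, Add(3, -4))) = Add(-9, Pow(-1, 2), Mul(-5, -1)) = Add(-9, 1, 5) = -3)
H = Rational(-1, 15) (H = Mul(-2, Pow(Add(37, -7), -1)) = Mul(-2, Pow(30, -1)) = Mul(-2, Rational(1, 30)) = Rational(-1, 15) ≈ -0.066667)
Mul(Add(L, Function('X')(11)), H) = Mul(Add(-3, -7), Rational(-1, 15)) = Mul(-10, Rational(-1, 15)) = Rational(2, 3)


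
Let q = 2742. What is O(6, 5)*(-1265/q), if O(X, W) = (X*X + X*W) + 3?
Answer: -29095/914 ≈ -31.833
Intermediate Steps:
O(X, W) = 3 + X² + W*X (O(X, W) = (X² + W*X) + 3 = 3 + X² + W*X)
O(6, 5)*(-1265/q) = (3 + 6² + 5*6)*(-1265/2742) = (3 + 36 + 30)*(-1265*1/2742) = 69*(-1265/2742) = -29095/914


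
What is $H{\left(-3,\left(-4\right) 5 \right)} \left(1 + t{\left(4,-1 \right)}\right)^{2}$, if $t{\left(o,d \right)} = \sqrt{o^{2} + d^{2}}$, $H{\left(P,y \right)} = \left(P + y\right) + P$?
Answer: $-468 - 52 \sqrt{17} \approx -682.4$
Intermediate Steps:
$H{\left(P,y \right)} = y + 2 P$
$t{\left(o,d \right)} = \sqrt{d^{2} + o^{2}}$
$H{\left(-3,\left(-4\right) 5 \right)} \left(1 + t{\left(4,-1 \right)}\right)^{2} = \left(\left(-4\right) 5 + 2 \left(-3\right)\right) \left(1 + \sqrt{\left(-1\right)^{2} + 4^{2}}\right)^{2} = \left(-20 - 6\right) \left(1 + \sqrt{1 + 16}\right)^{2} = - 26 \left(1 + \sqrt{17}\right)^{2}$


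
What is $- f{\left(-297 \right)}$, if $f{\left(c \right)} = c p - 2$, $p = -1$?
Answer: $-295$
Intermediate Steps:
$f{\left(c \right)} = -2 - c$ ($f{\left(c \right)} = c \left(-1\right) - 2 = - c - 2 = -2 - c$)
$- f{\left(-297 \right)} = - (-2 - -297) = - (-2 + 297) = \left(-1\right) 295 = -295$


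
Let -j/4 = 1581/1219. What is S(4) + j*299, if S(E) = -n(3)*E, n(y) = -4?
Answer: -81364/53 ≈ -1535.2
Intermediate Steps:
j = -6324/1219 ≈ -5.1879
S(E) = 4*E (S(E) = -(-4)*E = 4*E)
S(4) + j*299 = 4*4 - 6324/1219*299 = 16 - 82212/53 = -81364/53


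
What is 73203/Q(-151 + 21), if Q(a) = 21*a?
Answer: -1877/70 ≈ -26.814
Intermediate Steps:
73203/Q(-151 + 21) = 73203/((21*(-151 + 21))) = 73203/((21*(-130))) = 73203/(-2730) = 73203*(-1/2730) = -1877/70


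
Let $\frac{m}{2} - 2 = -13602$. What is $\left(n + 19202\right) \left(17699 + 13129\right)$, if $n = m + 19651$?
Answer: $359238684$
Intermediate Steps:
$m = -27200$ ($m = 4 + 2 \left(-13602\right) = 4 - 27204 = -27200$)
$n = -7549$ ($n = -27200 + 19651 = -7549$)
$\left(n + 19202\right) \left(17699 + 13129\right) = \left(-7549 + 19202\right) \left(17699 + 13129\right) = 11653 \cdot 30828 = 359238684$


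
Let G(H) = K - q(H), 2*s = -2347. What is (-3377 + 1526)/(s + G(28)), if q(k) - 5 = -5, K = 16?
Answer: 3702/2315 ≈ 1.5991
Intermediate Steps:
s = -2347/2 (s = (½)*(-2347) = -2347/2 ≈ -1173.5)
q(k) = 0 (q(k) = 5 - 5 = 0)
G(H) = 16 (G(H) = 16 - 1*0 = 16 + 0 = 16)
(-3377 + 1526)/(s + G(28)) = (-3377 + 1526)/(-2347/2 + 16) = -1851/(-2315/2) = -1851*(-2/2315) = 3702/2315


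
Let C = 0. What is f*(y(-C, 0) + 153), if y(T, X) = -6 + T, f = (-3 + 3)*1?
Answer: 0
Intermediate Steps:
f = 0 (f = 0*1 = 0)
f*(y(-C, 0) + 153) = 0*((-6 - 1*0) + 153) = 0*((-6 + 0) + 153) = 0*(-6 + 153) = 0*147 = 0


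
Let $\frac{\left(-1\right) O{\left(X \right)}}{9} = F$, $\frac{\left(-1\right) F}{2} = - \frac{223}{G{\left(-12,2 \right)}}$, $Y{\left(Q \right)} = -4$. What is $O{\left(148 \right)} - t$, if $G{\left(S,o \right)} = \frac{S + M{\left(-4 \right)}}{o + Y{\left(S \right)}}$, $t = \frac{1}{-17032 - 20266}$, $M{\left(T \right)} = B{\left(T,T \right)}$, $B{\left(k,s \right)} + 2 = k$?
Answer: $- \frac{16634907}{37298} \approx -446.0$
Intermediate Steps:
$B{\left(k,s \right)} = -2 + k$
$M{\left(T \right)} = -2 + T$
$t = - \frac{1}{37298}$ ($t = \frac{1}{-37298} = - \frac{1}{37298} \approx -2.6811 \cdot 10^{-5}$)
$G{\left(S,o \right)} = \frac{-6 + S}{-4 + o}$ ($G{\left(S,o \right)} = \frac{S - 6}{o - 4} = \frac{S - 6}{-4 + o} = \frac{-6 + S}{-4 + o}$)
$F = \frac{446}{9}$ ($F = - 2 \left(- \frac{223}{\frac{1}{-4 + 2} \left(-6 - 12\right)}\right) = - 2 \left(- \frac{223}{\frac{1}{-2} \left(-18\right)}\right) = - 2 \left(- \frac{223}{\left(- \frac{1}{2}\right) \left(-18\right)}\right) = - 2 \left(- \frac{223}{9}\right) = - 2 \left(\left(-223\right) \frac{1}{9}\right) = \left(-2\right) \left(- \frac{223}{9}\right) = \frac{446}{9} \approx 49.556$)
$O{\left(X \right)} = -446$ ($O{\left(X \right)} = \left(-9\right) \frac{446}{9} = -446$)
$O{\left(148 \right)} - t = -446 - - \frac{1}{37298} = -446 + \frac{1}{37298} = - \frac{16634907}{37298}$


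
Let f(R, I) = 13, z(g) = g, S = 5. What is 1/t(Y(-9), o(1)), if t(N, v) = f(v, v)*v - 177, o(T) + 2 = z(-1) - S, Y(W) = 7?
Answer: -1/281 ≈ -0.0035587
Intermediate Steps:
o(T) = -8 (o(T) = -2 + (-1 - 1*5) = -2 + (-1 - 5) = -2 - 6 = -8)
t(N, v) = -177 + 13*v (t(N, v) = 13*v - 177 = -177 + 13*v)
1/t(Y(-9), o(1)) = 1/(-177 + 13*(-8)) = 1/(-177 - 104) = 1/(-281) = -1/281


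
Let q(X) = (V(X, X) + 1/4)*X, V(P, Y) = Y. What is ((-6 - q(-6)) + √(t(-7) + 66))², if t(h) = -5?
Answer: 6805/4 - 81*√61 ≈ 1068.6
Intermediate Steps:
q(X) = X*(¼ + X) (q(X) = (X + 1/4)*X = (X + ¼)*X = (¼ + X)*X = X*(¼ + X))
((-6 - q(-6)) + √(t(-7) + 66))² = ((-6 - (-6)*(¼ - 6)) + √(-5 + 66))² = ((-6 - (-6)*(-23)/4) + √61)² = ((-6 - 1*69/2) + √61)² = ((-6 - 69/2) + √61)² = (-81/2 + √61)²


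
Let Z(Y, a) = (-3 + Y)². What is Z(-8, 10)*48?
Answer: 5808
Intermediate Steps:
Z(-8, 10)*48 = (-3 - 8)²*48 = (-11)²*48 = 121*48 = 5808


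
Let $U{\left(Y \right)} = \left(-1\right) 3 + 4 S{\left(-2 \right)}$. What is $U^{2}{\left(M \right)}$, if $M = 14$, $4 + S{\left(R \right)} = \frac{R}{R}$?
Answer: $225$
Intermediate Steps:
$S{\left(R \right)} = -3$ ($S{\left(R \right)} = -4 + \frac{R}{R} = -4 + 1 = -3$)
$U{\left(Y \right)} = -15$ ($U{\left(Y \right)} = \left(-1\right) 3 + 4 \left(-3\right) = -3 - 12 = -15$)
$U^{2}{\left(M \right)} = \left(-15\right)^{2} = 225$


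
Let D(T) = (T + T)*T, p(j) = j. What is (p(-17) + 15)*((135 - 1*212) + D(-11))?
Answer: -330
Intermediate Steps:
D(T) = 2*T**2 (D(T) = (2*T)*T = 2*T**2)
(p(-17) + 15)*((135 - 1*212) + D(-11)) = (-17 + 15)*((135 - 1*212) + 2*(-11)**2) = -2*((135 - 212) + 2*121) = -2*(-77 + 242) = -2*165 = -330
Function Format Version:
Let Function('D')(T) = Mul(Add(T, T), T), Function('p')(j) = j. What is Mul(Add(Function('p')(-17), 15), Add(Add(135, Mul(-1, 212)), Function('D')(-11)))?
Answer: -330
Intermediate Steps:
Function('D')(T) = Mul(2, Pow(T, 2)) (Function('D')(T) = Mul(Mul(2, T), T) = Mul(2, Pow(T, 2)))
Mul(Add(Function('p')(-17), 15), Add(Add(135, Mul(-1, 212)), Function('D')(-11))) = Mul(Add(-17, 15), Add(Add(135, Mul(-1, 212)), Mul(2, Pow(-11, 2)))) = Mul(-2, Add(Add(135, -212), Mul(2, 121))) = Mul(-2, Add(-77, 242)) = Mul(-2, 165) = -330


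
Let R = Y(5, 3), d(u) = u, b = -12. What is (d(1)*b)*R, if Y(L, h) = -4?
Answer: 48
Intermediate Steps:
R = -4
(d(1)*b)*R = (1*(-12))*(-4) = -12*(-4) = 48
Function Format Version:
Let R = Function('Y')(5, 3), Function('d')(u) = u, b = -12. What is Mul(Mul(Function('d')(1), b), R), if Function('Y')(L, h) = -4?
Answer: 48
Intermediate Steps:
R = -4
Mul(Mul(Function('d')(1), b), R) = Mul(Mul(1, -12), -4) = Mul(-12, -4) = 48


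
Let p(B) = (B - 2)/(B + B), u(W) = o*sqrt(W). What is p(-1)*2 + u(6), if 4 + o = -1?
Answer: 3 - 5*sqrt(6) ≈ -9.2475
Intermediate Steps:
o = -5 (o = -4 - 1 = -5)
u(W) = -5*sqrt(W)
p(B) = (-2 + B)/(2*B) (p(B) = (-2 + B)/((2*B)) = (-2 + B)*(1/(2*B)) = (-2 + B)/(2*B))
p(-1)*2 + u(6) = ((1/2)*(-2 - 1)/(-1))*2 - 5*sqrt(6) = ((1/2)*(-1)*(-3))*2 - 5*sqrt(6) = (3/2)*2 - 5*sqrt(6) = 3 - 5*sqrt(6)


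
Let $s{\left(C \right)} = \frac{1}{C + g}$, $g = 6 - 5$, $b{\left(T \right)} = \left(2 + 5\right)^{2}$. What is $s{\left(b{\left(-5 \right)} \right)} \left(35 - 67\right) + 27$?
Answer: $\frac{659}{25} \approx 26.36$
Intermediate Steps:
$b{\left(T \right)} = 49$ ($b{\left(T \right)} = 7^{2} = 49$)
$g = 1$
$s{\left(C \right)} = \frac{1}{1 + C}$ ($s{\left(C \right)} = \frac{1}{C + 1} = \frac{1}{1 + C}$)
$s{\left(b{\left(-5 \right)} \right)} \left(35 - 67\right) + 27 = \frac{35 - 67}{1 + 49} + 27 = \frac{35 - 67}{50} + 27 = \frac{1}{50} \left(-32\right) + 27 = - \frac{16}{25} + 27 = \frac{659}{25}$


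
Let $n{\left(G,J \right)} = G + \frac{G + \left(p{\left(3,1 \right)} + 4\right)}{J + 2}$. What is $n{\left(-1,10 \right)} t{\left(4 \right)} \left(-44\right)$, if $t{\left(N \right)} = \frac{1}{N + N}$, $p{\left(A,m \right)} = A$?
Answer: $\frac{11}{4} \approx 2.75$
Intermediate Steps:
$t{\left(N \right)} = \frac{1}{2 N}$
$n{\left(G,J \right)} = G + \frac{7 + G}{2 + J}$ ($n{\left(G,J \right)} = G + \frac{G + \left(3 + 4\right)}{J + 2} = G + \frac{G + 7}{2 + J} = G + \frac{7 + G}{2 + J}$)
$n{\left(-1,10 \right)} t{\left(4 \right)} \left(-44\right) = \frac{7 + 3 \left(-1\right) - 10}{2 + 10} \frac{1}{2 \cdot 4} \left(-44\right) = \frac{7 - 3 - 10}{12} \cdot \frac{1}{2} \cdot \frac{1}{4} \left(-44\right) = \frac{1}{12} \left(-6\right) \frac{1}{8} \left(-44\right) = \left(- \frac{1}{2}\right) \frac{1}{8} \left(-44\right) = \left(- \frac{1}{16}\right) \left(-44\right) = \frac{11}{4}$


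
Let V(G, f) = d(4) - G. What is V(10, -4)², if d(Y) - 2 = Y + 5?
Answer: 1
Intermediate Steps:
d(Y) = 7 + Y (d(Y) = 2 + (Y + 5) = 2 + (5 + Y) = 7 + Y)
V(G, f) = 11 - G (V(G, f) = (7 + 4) - G = 11 - G)
V(10, -4)² = (11 - 1*10)² = (11 - 10)² = 1² = 1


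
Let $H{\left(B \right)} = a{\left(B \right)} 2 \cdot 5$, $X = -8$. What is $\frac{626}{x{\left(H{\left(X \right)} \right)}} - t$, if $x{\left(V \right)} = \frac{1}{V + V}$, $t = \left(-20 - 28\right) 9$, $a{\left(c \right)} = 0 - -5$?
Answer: $63032$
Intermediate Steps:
$a{\left(c \right)} = 5$ ($a{\left(c \right)} = 0 + 5 = 5$)
$H{\left(B \right)} = 50$ ($H{\left(B \right)} = 5 \cdot 2 \cdot 5 = 5 \cdot 10 = 50$)
$t = -432$ ($t = \left(-48\right) 9 = -432$)
$x{\left(V \right)} = \frac{1}{2 V}$
$\frac{626}{x{\left(H{\left(X \right)} \right)}} - t = \frac{626}{\frac{1}{2} \cdot \frac{1}{50}} - -432 = \frac{626}{\frac{1}{2} \cdot \frac{1}{50}} + 432 = 626 \frac{1}{\frac{1}{100}} + 432 = 626 \cdot 100 + 432 = 62600 + 432 = 63032$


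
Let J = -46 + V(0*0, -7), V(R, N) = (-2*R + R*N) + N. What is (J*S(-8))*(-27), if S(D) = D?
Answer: -11448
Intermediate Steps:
V(R, N) = N - 2*R + N*R (V(R, N) = (-2*R + N*R) + N = N - 2*R + N*R)
J = -53 (J = -46 + (-7 - 0*0 - 0*0) = -46 + (-7 - 2*0 - 7*0) = -46 + (-7 + 0 + 0) = -46 - 7 = -53)
(J*S(-8))*(-27) = -53*(-8)*(-27) = 424*(-27) = -11448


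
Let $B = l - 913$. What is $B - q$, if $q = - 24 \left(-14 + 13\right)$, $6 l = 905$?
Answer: $- \frac{4717}{6} \approx -786.17$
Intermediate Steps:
$l = \frac{905}{6}$ ($l = \frac{1}{6} \cdot 905 = \frac{905}{6} \approx 150.83$)
$q = 24$ ($q = \left(-24\right) \left(-1\right) = 24$)
$B = - \frac{4573}{6}$ ($B = \frac{905}{6} - 913 = - \frac{4573}{6} \approx -762.17$)
$B - q = - \frac{4573}{6} - 24 = - \frac{4717}{6}$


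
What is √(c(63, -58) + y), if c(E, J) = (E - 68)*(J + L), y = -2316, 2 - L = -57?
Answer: I*√2321 ≈ 48.177*I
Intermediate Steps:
L = 59 (L = 2 - 1*(-57) = 2 + 57 = 59)
c(E, J) = (-68 + E)*(59 + J) (c(E, J) = (E - 68)*(J + 59) = (-68 + E)*(59 + J))
√(c(63, -58) + y) = √((-4012 - 68*(-58) + 59*63 + 63*(-58)) - 2316) = √((-4012 + 3944 + 3717 - 3654) - 2316) = √(-5 - 2316) = √(-2321) = I*√2321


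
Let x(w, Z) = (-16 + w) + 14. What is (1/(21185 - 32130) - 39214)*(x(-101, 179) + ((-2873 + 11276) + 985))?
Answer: -797019257967/2189 ≈ -3.6410e+8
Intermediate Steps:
x(w, Z) = -2 + w
(1/(21185 - 32130) - 39214)*(x(-101, 179) + ((-2873 + 11276) + 985)) = (1/(21185 - 32130) - 39214)*((-2 - 101) + ((-2873 + 11276) + 985)) = (1/(-10945) - 39214)*(-103 + (8403 + 985)) = (-1/10945 - 39214)*(-103 + 9388) = -429197231/10945*9285 = -797019257967/2189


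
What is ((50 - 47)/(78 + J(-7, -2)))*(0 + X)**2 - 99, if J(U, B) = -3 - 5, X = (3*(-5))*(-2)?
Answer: -423/7 ≈ -60.429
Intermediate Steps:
X = 30 (X = -15*(-2) = 30)
J(U, B) = -8
((50 - 47)/(78 + J(-7, -2)))*(0 + X)**2 - 99 = ((50 - 47)/(78 - 8))*(0 + 30)**2 - 99 = (3/70)*30**2 - 99 = (3*(1/70))*900 - 99 = (3/70)*900 - 99 = 270/7 - 99 = -423/7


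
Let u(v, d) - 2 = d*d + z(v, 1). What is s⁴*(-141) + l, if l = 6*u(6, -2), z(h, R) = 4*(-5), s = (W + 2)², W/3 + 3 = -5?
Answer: -7737498168660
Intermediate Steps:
W = -24 (W = -9 + 3*(-5) = -9 - 15 = -24)
s = 484 (s = (-24 + 2)² = (-22)² = 484)
z(h, R) = -20
u(v, d) = -18 + d² (u(v, d) = 2 + (d*d - 20) = 2 + (d² - 20) = 2 + (-20 + d²) = -18 + d²)
l = -84 (l = 6*(-18 + (-2)²) = 6*(-18 + 4) = 6*(-14) = -84)
s⁴*(-141) + l = 484⁴*(-141) - 84 = 54875873536*(-141) - 84 = -7737498168576 - 84 = -7737498168660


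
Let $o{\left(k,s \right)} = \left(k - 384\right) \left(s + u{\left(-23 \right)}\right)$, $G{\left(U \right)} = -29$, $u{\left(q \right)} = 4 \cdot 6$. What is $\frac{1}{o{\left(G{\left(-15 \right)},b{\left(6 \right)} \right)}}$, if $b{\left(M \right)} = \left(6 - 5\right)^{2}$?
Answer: $- \frac{1}{10325} \approx -9.6852 \cdot 10^{-5}$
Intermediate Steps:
$u{\left(q \right)} = 24$
$b{\left(M \right)} = 1$ ($b{\left(M \right)} = 1^{2} = 1$)
$o{\left(k,s \right)} = \left(-384 + k\right) \left(24 + s\right)$ ($o{\left(k,s \right)} = \left(k - 384\right) \left(s + 24\right) = \left(-384 + k\right) \left(24 + s\right)$)
$\frac{1}{o{\left(G{\left(-15 \right)},b{\left(6 \right)} \right)}} = \frac{1}{-9216 - 384 + 24 \left(-29\right) - 29} = \frac{1}{-9216 - 384 - 696 - 29} = \frac{1}{-10325} = - \frac{1}{10325}$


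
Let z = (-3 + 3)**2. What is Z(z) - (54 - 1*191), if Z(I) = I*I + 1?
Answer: 138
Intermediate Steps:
z = 0 (z = 0**2 = 0)
Z(I) = 1 + I**2 (Z(I) = I**2 + 1 = 1 + I**2)
Z(z) - (54 - 1*191) = (1 + 0**2) - (54 - 1*191) = (1 + 0) - (54 - 191) = 1 - 1*(-137) = 1 + 137 = 138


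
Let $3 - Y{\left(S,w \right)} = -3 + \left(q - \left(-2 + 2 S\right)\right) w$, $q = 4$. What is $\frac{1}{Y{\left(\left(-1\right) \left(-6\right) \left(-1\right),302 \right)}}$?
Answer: $- \frac{1}{5430} \approx -0.00018416$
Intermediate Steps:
$Y{\left(S,w \right)} = 6 - w \left(6 - 2 S\right)$ ($Y{\left(S,w \right)} = 3 - \left(-3 + \left(4 - \left(-2 + 2 S\right)\right) w\right) = 3 - \left(-3 + \left(6 - 2 S\right) w\right) = 3 - \left(-3 + w \left(6 - 2 S\right)\right) = 6 - w \left(6 - 2 S\right)$)
$\frac{1}{Y{\left(\left(-1\right) \left(-6\right) \left(-1\right),302 \right)}} = \frac{1}{6 - 1812 + 2 \left(-1\right) \left(-6\right) \left(-1\right) 302} = \frac{1}{6 - 1812 + 2 \cdot 6 \left(-1\right) 302} = \frac{1}{6 - 1812 + 2 \left(-6\right) 302} = \frac{1}{6 - 1812 - 3624} = \frac{1}{-5430} = - \frac{1}{5430}$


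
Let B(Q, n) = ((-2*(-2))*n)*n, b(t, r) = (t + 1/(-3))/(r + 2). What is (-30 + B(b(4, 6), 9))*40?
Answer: 11760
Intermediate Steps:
b(t, r) = (-1/3 + t)/(2 + r) (b(t, r) = (t - 1/3)/(2 + r) = (-1/3 + t)/(2 + r))
B(Q, n) = 4*n**2 (B(Q, n) = (4*n)*n = 4*n**2)
(-30 + B(b(4, 6), 9))*40 = (-30 + 4*9**2)*40 = (-30 + 4*81)*40 = (-30 + 324)*40 = 294*40 = 11760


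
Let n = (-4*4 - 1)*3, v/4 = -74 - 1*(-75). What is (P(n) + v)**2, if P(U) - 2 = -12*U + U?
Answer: 321489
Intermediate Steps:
v = 4 (v = 4*(-74 - 1*(-75)) = 4*(-74 + 75) = 4*1 = 4)
n = -51 (n = (-16 - 1)*3 = -17*3 = -51)
P(U) = 2 - 11*U (P(U) = 2 + (-12*U + U) = 2 - 11*U)
(P(n) + v)**2 = ((2 - 11*(-51)) + 4)**2 = ((2 + 561) + 4)**2 = (563 + 4)**2 = 567**2 = 321489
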